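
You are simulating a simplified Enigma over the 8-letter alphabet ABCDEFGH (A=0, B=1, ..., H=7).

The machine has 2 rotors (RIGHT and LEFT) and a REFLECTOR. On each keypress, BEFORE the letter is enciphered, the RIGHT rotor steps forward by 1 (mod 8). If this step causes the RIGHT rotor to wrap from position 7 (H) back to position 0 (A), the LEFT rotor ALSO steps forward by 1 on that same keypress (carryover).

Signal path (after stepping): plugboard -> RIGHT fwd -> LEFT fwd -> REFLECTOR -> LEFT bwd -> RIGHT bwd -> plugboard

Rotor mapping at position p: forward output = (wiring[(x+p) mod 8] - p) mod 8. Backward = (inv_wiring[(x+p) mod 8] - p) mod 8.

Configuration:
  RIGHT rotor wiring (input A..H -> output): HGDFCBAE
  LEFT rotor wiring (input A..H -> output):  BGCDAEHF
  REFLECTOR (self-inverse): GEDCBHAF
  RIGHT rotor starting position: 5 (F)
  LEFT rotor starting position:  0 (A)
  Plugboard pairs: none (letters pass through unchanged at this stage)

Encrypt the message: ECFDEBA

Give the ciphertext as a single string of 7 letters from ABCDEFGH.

Answer: DEBHADH

Derivation:
Char 1 ('E'): step: R->6, L=0; E->plug->E->R->F->L->E->refl->B->L'->A->R'->D->plug->D
Char 2 ('C'): step: R->7, L=0; C->plug->C->R->H->L->F->refl->H->L'->G->R'->E->plug->E
Char 3 ('F'): step: R->0, L->1 (L advanced); F->plug->F->R->B->L->B->refl->E->L'->G->R'->B->plug->B
Char 4 ('D'): step: R->1, L=1; D->plug->D->R->B->L->B->refl->E->L'->G->R'->H->plug->H
Char 5 ('E'): step: R->2, L=1; E->plug->E->R->G->L->E->refl->B->L'->B->R'->A->plug->A
Char 6 ('B'): step: R->3, L=1; B->plug->B->R->H->L->A->refl->G->L'->F->R'->D->plug->D
Char 7 ('A'): step: R->4, L=1; A->plug->A->R->G->L->E->refl->B->L'->B->R'->H->plug->H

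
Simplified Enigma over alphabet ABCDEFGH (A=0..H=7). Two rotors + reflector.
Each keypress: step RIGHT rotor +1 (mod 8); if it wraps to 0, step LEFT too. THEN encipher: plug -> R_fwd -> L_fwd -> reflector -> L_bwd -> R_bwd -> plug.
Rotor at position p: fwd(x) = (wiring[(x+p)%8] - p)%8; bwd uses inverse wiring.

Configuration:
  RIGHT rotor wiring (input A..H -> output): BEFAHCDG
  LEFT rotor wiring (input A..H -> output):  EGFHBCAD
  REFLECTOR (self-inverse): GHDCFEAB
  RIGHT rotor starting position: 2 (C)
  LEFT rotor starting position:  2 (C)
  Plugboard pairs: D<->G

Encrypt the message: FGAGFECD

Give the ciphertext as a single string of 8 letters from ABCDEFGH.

Answer: GEHBGHGB

Derivation:
Char 1 ('F'): step: R->3, L=2; F->plug->F->R->G->L->C->refl->D->L'->A->R'->D->plug->G
Char 2 ('G'): step: R->4, L=2; G->plug->D->R->C->L->H->refl->B->L'->F->R'->E->plug->E
Char 3 ('A'): step: R->5, L=2; A->plug->A->R->F->L->B->refl->H->L'->C->R'->H->plug->H
Char 4 ('G'): step: R->6, L=2; G->plug->D->R->G->L->C->refl->D->L'->A->R'->B->plug->B
Char 5 ('F'): step: R->7, L=2; F->plug->F->R->A->L->D->refl->C->L'->G->R'->D->plug->G
Char 6 ('E'): step: R->0, L->3 (L advanced); E->plug->E->R->H->L->C->refl->D->L'->G->R'->H->plug->H
Char 7 ('C'): step: R->1, L=3; C->plug->C->R->H->L->C->refl->D->L'->G->R'->D->plug->G
Char 8 ('D'): step: R->2, L=3; D->plug->G->R->H->L->C->refl->D->L'->G->R'->B->plug->B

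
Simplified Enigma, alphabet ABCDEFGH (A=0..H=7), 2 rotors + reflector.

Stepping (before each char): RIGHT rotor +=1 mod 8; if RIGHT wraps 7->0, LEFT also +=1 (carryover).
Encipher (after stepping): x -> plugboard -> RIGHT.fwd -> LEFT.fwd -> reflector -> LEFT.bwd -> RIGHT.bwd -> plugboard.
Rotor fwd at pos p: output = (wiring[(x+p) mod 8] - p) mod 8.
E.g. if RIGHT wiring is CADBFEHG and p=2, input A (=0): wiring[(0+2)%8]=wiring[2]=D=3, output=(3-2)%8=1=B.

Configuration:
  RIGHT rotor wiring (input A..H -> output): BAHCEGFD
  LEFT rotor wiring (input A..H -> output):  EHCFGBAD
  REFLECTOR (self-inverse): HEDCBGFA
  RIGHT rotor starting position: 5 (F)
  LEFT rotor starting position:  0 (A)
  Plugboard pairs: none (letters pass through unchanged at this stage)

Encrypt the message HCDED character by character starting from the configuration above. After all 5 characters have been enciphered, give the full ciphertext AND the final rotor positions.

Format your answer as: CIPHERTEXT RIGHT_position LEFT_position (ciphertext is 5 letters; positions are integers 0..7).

Char 1 ('H'): step: R->6, L=0; H->plug->H->R->A->L->E->refl->B->L'->F->R'->B->plug->B
Char 2 ('C'): step: R->7, L=0; C->plug->C->R->B->L->H->refl->A->L'->G->R'->H->plug->H
Char 3 ('D'): step: R->0, L->1 (L advanced); D->plug->D->R->C->L->E->refl->B->L'->B->R'->A->plug->A
Char 4 ('E'): step: R->1, L=1; E->plug->E->R->F->L->H->refl->A->L'->E->R'->F->plug->F
Char 5 ('D'): step: R->2, L=1; D->plug->D->R->E->L->A->refl->H->L'->F->R'->A->plug->A
Final: ciphertext=BHAFA, RIGHT=2, LEFT=1

Answer: BHAFA 2 1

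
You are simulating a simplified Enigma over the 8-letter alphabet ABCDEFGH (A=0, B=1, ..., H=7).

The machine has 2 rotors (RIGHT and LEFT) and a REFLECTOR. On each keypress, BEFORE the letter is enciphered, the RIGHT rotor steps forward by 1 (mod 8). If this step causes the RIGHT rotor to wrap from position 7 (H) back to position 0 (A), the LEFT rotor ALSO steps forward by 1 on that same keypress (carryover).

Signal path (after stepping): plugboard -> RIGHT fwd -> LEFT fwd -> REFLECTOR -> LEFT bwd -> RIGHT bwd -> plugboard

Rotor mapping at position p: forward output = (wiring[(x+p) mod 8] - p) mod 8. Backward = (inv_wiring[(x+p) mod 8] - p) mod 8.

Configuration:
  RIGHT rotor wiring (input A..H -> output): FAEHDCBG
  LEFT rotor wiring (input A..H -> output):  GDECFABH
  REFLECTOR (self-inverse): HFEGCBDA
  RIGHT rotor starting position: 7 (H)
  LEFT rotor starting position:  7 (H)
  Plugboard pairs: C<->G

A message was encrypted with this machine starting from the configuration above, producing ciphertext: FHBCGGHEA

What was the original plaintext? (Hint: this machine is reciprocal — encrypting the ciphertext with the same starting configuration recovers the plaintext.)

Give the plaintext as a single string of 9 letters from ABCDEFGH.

Answer: EGEGADEGG

Derivation:
Char 1 ('F'): step: R->0, L->0 (L advanced); F->plug->F->R->C->L->E->refl->C->L'->D->R'->E->plug->E
Char 2 ('H'): step: R->1, L=0; H->plug->H->R->E->L->F->refl->B->L'->G->R'->C->plug->G
Char 3 ('B'): step: R->2, L=0; B->plug->B->R->F->L->A->refl->H->L'->H->R'->E->plug->E
Char 4 ('C'): step: R->3, L=0; C->plug->G->R->F->L->A->refl->H->L'->H->R'->C->plug->G
Char 5 ('G'): step: R->4, L=0; G->plug->C->R->F->L->A->refl->H->L'->H->R'->A->plug->A
Char 6 ('G'): step: R->5, L=0; G->plug->C->R->B->L->D->refl->G->L'->A->R'->D->plug->D
Char 7 ('H'): step: R->6, L=0; H->plug->H->R->E->L->F->refl->B->L'->G->R'->E->plug->E
Char 8 ('E'): step: R->7, L=0; E->plug->E->R->A->L->G->refl->D->L'->B->R'->C->plug->G
Char 9 ('A'): step: R->0, L->1 (L advanced); A->plug->A->R->F->L->A->refl->H->L'->E->R'->C->plug->G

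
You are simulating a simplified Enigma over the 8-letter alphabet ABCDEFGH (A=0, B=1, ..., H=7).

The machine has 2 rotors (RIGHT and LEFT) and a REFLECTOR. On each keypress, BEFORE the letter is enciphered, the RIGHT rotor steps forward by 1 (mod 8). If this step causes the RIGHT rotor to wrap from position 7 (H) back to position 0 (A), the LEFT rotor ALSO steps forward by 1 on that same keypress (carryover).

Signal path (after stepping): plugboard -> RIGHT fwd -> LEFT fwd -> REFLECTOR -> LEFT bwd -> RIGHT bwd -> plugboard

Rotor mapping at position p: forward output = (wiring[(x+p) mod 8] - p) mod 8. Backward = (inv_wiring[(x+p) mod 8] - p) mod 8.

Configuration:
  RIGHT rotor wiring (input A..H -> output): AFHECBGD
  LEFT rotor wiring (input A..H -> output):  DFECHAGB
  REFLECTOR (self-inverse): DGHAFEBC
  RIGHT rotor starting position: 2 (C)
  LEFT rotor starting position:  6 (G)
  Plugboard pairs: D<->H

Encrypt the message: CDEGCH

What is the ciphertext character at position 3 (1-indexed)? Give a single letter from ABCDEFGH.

Char 1 ('C'): step: R->3, L=6; C->plug->C->R->G->L->B->refl->G->L'->E->R'->H->plug->D
Char 2 ('D'): step: R->4, L=6; D->plug->H->R->A->L->A->refl->D->L'->B->R'->F->plug->F
Char 3 ('E'): step: R->5, L=6; E->plug->E->R->A->L->A->refl->D->L'->B->R'->B->plug->B

B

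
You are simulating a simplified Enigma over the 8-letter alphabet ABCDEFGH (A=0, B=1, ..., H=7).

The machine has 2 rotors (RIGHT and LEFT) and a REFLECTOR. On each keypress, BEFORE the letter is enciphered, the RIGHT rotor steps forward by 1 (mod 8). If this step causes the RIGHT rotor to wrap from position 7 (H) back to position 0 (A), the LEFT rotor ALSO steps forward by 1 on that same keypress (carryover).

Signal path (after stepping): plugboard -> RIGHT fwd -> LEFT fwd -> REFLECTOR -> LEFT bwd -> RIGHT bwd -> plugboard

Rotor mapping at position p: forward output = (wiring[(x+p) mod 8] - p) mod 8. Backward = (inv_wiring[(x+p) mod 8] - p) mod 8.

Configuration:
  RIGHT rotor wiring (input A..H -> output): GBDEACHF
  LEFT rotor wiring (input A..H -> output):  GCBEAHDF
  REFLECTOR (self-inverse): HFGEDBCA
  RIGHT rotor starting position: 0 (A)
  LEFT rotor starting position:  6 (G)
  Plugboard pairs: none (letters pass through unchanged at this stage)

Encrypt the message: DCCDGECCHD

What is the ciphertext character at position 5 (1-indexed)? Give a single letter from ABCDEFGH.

Char 1 ('D'): step: R->1, L=6; D->plug->D->R->H->L->B->refl->F->L'->A->R'->A->plug->A
Char 2 ('C'): step: R->2, L=6; C->plug->C->R->G->L->C->refl->G->L'->F->R'->E->plug->E
Char 3 ('C'): step: R->3, L=6; C->plug->C->R->H->L->B->refl->F->L'->A->R'->H->plug->H
Char 4 ('D'): step: R->4, L=6; D->plug->D->R->B->L->H->refl->A->L'->C->R'->E->plug->E
Char 5 ('G'): step: R->5, L=6; G->plug->G->R->H->L->B->refl->F->L'->A->R'->C->plug->C

C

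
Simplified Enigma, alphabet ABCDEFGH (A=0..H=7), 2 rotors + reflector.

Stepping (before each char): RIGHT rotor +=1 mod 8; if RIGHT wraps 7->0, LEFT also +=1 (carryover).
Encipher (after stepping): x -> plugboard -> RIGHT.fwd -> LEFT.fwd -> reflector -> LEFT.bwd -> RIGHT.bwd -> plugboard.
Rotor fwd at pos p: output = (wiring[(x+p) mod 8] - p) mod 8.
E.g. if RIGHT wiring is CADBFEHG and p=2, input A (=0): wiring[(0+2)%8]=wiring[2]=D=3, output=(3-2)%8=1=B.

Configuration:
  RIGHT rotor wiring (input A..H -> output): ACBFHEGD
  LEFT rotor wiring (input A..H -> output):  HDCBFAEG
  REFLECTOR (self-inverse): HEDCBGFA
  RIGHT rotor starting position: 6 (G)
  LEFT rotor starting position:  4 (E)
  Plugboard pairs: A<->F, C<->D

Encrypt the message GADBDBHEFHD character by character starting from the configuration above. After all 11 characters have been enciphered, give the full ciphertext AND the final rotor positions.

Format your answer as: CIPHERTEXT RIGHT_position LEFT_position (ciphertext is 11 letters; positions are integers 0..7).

Char 1 ('G'): step: R->7, L=4; G->plug->G->R->F->L->H->refl->A->L'->C->R'->D->plug->C
Char 2 ('A'): step: R->0, L->5 (L advanced); A->plug->F->R->E->L->G->refl->F->L'->F->R'->D->plug->C
Char 3 ('D'): step: R->1, L=5; D->plug->C->R->E->L->G->refl->F->L'->F->R'->F->plug->A
Char 4 ('B'): step: R->2, L=5; B->plug->B->R->D->L->C->refl->D->L'->A->R'->H->plug->H
Char 5 ('D'): step: R->3, L=5; D->plug->C->R->B->L->H->refl->A->L'->H->R'->G->plug->G
Char 6 ('B'): step: R->4, L=5; B->plug->B->R->A->L->D->refl->C->L'->D->R'->A->plug->F
Char 7 ('H'): step: R->5, L=5; H->plug->H->R->C->L->B->refl->E->L'->G->R'->C->plug->D
Char 8 ('E'): step: R->6, L=5; E->plug->E->R->D->L->C->refl->D->L'->A->R'->A->plug->F
Char 9 ('F'): step: R->7, L=5; F->plug->A->R->E->L->G->refl->F->L'->F->R'->G->plug->G
Char 10 ('H'): step: R->0, L->6 (L advanced); H->plug->H->R->D->L->F->refl->G->L'->A->R'->A->plug->F
Char 11 ('D'): step: R->1, L=6; D->plug->C->R->E->L->E->refl->B->L'->C->R'->G->plug->G
Final: ciphertext=CCAHGFDFGFG, RIGHT=1, LEFT=6

Answer: CCAHGFDFGFG 1 6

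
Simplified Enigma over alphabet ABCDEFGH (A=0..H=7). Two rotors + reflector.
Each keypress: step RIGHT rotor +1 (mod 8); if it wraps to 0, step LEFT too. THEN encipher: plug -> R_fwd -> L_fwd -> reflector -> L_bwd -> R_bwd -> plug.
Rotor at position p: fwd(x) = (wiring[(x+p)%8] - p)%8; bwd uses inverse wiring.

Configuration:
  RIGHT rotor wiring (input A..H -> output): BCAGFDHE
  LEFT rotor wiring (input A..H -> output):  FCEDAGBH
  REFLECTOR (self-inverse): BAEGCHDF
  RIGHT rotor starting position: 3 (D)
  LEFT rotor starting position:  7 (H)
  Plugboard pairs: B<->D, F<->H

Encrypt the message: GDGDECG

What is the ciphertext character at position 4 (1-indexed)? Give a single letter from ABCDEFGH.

Char 1 ('G'): step: R->4, L=7; G->plug->G->R->E->L->E->refl->C->L'->H->R'->B->plug->D
Char 2 ('D'): step: R->5, L=7; D->plug->B->R->C->L->D->refl->G->L'->B->R'->G->plug->G
Char 3 ('G'): step: R->6, L=7; G->plug->G->R->H->L->C->refl->E->L'->E->R'->D->plug->B
Char 4 ('D'): step: R->7, L=7; D->plug->B->R->C->L->D->refl->G->L'->B->R'->D->plug->B

B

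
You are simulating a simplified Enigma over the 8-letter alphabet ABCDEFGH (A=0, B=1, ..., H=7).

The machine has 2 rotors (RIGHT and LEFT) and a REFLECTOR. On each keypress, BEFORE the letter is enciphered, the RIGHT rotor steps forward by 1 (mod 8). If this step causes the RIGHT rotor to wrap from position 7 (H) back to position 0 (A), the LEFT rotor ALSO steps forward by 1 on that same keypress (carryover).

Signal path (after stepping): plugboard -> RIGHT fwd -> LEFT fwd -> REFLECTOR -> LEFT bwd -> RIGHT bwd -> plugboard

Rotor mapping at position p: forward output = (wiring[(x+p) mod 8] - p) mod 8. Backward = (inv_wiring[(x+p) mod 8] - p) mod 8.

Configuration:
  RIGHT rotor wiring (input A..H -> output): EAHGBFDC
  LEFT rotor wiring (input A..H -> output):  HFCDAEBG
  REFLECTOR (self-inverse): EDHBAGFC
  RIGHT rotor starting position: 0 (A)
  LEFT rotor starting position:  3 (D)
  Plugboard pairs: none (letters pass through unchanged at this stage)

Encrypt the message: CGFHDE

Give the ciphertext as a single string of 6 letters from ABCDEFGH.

Answer: DBAFBG

Derivation:
Char 1 ('C'): step: R->1, L=3; C->plug->C->R->F->L->E->refl->A->L'->A->R'->D->plug->D
Char 2 ('G'): step: R->2, L=3; G->plug->G->R->C->L->B->refl->D->L'->E->R'->B->plug->B
Char 3 ('F'): step: R->3, L=3; F->plug->F->R->B->L->F->refl->G->L'->D->R'->A->plug->A
Char 4 ('H'): step: R->4, L=3; H->plug->H->R->C->L->B->refl->D->L'->E->R'->F->plug->F
Char 5 ('D'): step: R->5, L=3; D->plug->D->R->H->L->H->refl->C->L'->G->R'->B->plug->B
Char 6 ('E'): step: R->6, L=3; E->plug->E->R->B->L->F->refl->G->L'->D->R'->G->plug->G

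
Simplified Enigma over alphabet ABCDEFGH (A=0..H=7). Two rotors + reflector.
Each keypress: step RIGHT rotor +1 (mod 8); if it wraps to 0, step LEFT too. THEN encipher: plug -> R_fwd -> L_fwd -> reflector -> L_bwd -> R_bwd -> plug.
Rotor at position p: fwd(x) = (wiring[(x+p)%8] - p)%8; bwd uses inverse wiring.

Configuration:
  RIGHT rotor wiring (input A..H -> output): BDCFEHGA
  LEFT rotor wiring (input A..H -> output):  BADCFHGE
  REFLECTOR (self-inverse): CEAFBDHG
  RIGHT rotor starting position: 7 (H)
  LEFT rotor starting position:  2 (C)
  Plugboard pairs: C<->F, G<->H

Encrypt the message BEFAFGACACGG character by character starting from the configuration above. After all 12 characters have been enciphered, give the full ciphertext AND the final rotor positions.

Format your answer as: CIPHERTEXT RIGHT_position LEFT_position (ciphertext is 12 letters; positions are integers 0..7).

Char 1 ('B'): step: R->0, L->3 (L advanced); B->plug->B->R->D->L->D->refl->F->L'->G->R'->G->plug->H
Char 2 ('E'): step: R->1, L=3; E->plug->E->R->G->L->F->refl->D->L'->D->R'->D->plug->D
Char 3 ('F'): step: R->2, L=3; F->plug->C->R->C->L->E->refl->B->L'->E->R'->E->plug->E
Char 4 ('A'): step: R->3, L=3; A->plug->A->R->C->L->E->refl->B->L'->E->R'->C->plug->F
Char 5 ('F'): step: R->4, L=3; F->plug->C->R->C->L->E->refl->B->L'->E->R'->D->plug->D
Char 6 ('G'): step: R->5, L=3; G->plug->H->R->H->L->A->refl->C->L'->B->R'->B->plug->B
Char 7 ('A'): step: R->6, L=3; A->plug->A->R->A->L->H->refl->G->L'->F->R'->D->plug->D
Char 8 ('C'): step: R->7, L=3; C->plug->F->R->F->L->G->refl->H->L'->A->R'->G->plug->H
Char 9 ('A'): step: R->0, L->4 (L advanced); A->plug->A->R->B->L->D->refl->F->L'->E->R'->E->plug->E
Char 10 ('C'): step: R->1, L=4; C->plug->F->R->F->L->E->refl->B->L'->A->R'->H->plug->G
Char 11 ('G'): step: R->2, L=4; G->plug->H->R->B->L->D->refl->F->L'->E->R'->E->plug->E
Char 12 ('G'): step: R->3, L=4; G->plug->H->R->H->L->G->refl->H->L'->G->R'->F->plug->C
Final: ciphertext=HDEFDBDHEGEC, RIGHT=3, LEFT=4

Answer: HDEFDBDHEGEC 3 4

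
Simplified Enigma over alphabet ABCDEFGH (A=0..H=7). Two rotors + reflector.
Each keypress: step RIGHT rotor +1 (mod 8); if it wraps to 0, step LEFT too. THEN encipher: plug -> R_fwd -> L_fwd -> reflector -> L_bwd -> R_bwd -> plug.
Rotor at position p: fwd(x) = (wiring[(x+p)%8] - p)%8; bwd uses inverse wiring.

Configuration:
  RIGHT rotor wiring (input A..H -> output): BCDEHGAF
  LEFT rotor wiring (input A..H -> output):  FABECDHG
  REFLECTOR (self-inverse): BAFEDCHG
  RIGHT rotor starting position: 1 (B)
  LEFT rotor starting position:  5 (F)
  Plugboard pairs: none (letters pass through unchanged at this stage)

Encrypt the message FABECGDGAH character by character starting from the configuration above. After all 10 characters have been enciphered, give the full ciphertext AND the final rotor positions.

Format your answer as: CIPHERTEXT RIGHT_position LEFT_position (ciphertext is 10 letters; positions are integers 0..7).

Answer: BGADAHFDHA 3 6

Derivation:
Char 1 ('F'): step: R->2, L=5; F->plug->F->R->D->L->A->refl->B->L'->C->R'->B->plug->B
Char 2 ('A'): step: R->3, L=5; A->plug->A->R->B->L->C->refl->F->L'->H->R'->G->plug->G
Char 3 ('B'): step: R->4, L=5; B->plug->B->R->C->L->B->refl->A->L'->D->R'->A->plug->A
Char 4 ('E'): step: R->5, L=5; E->plug->E->R->F->L->E->refl->D->L'->E->R'->D->plug->D
Char 5 ('C'): step: R->6, L=5; C->plug->C->R->D->L->A->refl->B->L'->C->R'->A->plug->A
Char 6 ('G'): step: R->7, L=5; G->plug->G->R->H->L->F->refl->C->L'->B->R'->H->plug->H
Char 7 ('D'): step: R->0, L->6 (L advanced); D->plug->D->R->E->L->D->refl->E->L'->G->R'->F->plug->F
Char 8 ('G'): step: R->1, L=6; G->plug->G->R->E->L->D->refl->E->L'->G->R'->D->plug->D
Char 9 ('A'): step: R->2, L=6; A->plug->A->R->B->L->A->refl->B->L'->A->R'->H->plug->H
Char 10 ('H'): step: R->3, L=6; H->plug->H->R->A->L->B->refl->A->L'->B->R'->A->plug->A
Final: ciphertext=BGADAHFDHA, RIGHT=3, LEFT=6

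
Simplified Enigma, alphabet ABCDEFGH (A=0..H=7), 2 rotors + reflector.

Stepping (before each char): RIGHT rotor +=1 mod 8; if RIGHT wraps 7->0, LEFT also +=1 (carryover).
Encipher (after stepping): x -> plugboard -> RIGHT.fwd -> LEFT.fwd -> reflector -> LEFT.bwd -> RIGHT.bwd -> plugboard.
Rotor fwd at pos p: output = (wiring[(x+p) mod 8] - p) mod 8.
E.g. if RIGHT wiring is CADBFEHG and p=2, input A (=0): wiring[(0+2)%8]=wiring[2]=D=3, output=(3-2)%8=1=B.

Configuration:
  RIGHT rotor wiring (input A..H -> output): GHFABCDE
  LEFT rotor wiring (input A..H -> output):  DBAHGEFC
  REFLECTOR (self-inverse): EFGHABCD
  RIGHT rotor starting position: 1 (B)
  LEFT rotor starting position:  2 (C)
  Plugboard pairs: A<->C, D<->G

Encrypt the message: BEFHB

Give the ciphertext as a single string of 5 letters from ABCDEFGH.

Char 1 ('B'): step: R->2, L=2; B->plug->B->R->G->L->B->refl->F->L'->B->R'->E->plug->E
Char 2 ('E'): step: R->3, L=2; E->plug->E->R->B->L->F->refl->B->L'->G->R'->B->plug->B
Char 3 ('F'): step: R->4, L=2; F->plug->F->R->D->L->C->refl->G->L'->A->R'->D->plug->G
Char 4 ('H'): step: R->5, L=2; H->plug->H->R->E->L->D->refl->H->L'->H->R'->C->plug->A
Char 5 ('B'): step: R->6, L=2; B->plug->B->R->G->L->B->refl->F->L'->B->R'->D->plug->G

Answer: EBGAG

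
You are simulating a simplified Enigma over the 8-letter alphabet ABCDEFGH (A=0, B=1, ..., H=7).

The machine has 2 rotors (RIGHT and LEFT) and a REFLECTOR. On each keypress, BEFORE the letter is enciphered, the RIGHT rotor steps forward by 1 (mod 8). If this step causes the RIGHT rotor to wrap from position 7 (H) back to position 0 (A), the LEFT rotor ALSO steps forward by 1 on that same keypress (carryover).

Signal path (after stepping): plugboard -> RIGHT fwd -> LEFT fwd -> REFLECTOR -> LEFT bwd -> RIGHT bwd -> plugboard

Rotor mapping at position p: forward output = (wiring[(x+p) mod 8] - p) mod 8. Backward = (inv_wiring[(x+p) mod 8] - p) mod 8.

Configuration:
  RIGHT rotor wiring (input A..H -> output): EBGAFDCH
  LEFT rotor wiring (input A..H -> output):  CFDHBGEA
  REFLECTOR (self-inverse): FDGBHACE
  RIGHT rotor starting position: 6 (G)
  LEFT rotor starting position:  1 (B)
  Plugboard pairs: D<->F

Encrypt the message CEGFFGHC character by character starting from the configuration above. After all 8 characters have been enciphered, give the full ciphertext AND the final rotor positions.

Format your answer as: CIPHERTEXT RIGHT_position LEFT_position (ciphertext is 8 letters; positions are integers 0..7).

Char 1 ('C'): step: R->7, L=1; C->plug->C->R->C->L->G->refl->C->L'->B->R'->E->plug->E
Char 2 ('E'): step: R->0, L->2 (L advanced); E->plug->E->R->F->L->G->refl->C->L'->E->R'->A->plug->A
Char 3 ('G'): step: R->1, L=2; G->plug->G->R->G->L->A->refl->F->L'->B->R'->F->plug->D
Char 4 ('F'): step: R->2, L=2; F->plug->D->R->B->L->F->refl->A->L'->G->R'->B->plug->B
Char 5 ('F'): step: R->3, L=2; F->plug->D->R->H->L->D->refl->B->L'->A->R'->C->plug->C
Char 6 ('G'): step: R->4, L=2; G->plug->G->R->C->L->H->refl->E->L'->D->R'->D->plug->F
Char 7 ('H'): step: R->5, L=2; H->plug->H->R->A->L->B->refl->D->L'->H->R'->D->plug->F
Char 8 ('C'): step: R->6, L=2; C->plug->C->R->G->L->A->refl->F->L'->B->R'->B->plug->B
Final: ciphertext=EADBCFFB, RIGHT=6, LEFT=2

Answer: EADBCFFB 6 2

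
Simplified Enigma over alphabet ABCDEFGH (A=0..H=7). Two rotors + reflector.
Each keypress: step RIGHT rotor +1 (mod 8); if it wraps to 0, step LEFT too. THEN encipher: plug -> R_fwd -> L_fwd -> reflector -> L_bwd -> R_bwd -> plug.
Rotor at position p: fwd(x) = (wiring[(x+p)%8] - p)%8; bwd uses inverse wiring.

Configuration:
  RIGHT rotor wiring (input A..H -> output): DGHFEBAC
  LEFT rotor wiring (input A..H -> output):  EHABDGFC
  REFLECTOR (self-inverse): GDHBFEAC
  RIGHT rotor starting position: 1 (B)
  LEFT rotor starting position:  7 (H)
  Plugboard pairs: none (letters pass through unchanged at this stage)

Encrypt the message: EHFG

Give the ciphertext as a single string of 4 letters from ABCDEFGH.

Answer: HCEB

Derivation:
Char 1 ('E'): step: R->2, L=7; E->plug->E->R->G->L->H->refl->C->L'->E->R'->H->plug->H
Char 2 ('H'): step: R->3, L=7; H->plug->H->R->E->L->C->refl->H->L'->G->R'->C->plug->C
Char 3 ('F'): step: R->4, L=7; F->plug->F->R->C->L->A->refl->G->L'->H->R'->E->plug->E
Char 4 ('G'): step: R->5, L=7; G->plug->G->R->A->L->D->refl->B->L'->D->R'->B->plug->B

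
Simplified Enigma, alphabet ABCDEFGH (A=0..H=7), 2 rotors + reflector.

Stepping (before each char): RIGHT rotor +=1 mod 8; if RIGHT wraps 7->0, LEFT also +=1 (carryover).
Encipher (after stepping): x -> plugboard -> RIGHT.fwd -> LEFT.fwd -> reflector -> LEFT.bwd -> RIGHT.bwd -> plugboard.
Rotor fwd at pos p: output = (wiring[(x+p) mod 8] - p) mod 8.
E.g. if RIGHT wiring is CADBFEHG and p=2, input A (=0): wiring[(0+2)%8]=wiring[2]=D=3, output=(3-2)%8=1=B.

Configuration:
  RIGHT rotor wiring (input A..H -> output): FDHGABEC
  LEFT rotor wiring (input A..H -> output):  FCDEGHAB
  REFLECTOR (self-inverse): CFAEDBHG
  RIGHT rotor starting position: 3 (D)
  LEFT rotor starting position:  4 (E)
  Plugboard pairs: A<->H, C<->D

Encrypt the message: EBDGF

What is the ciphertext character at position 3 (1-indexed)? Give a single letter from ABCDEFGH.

Char 1 ('E'): step: R->4, L=4; E->plug->E->R->B->L->D->refl->E->L'->C->R'->H->plug->A
Char 2 ('B'): step: R->5, L=4; B->plug->B->R->H->L->A->refl->C->L'->A->R'->D->plug->C
Char 3 ('D'): step: R->6, L=4; D->plug->C->R->H->L->A->refl->C->L'->A->R'->F->plug->F

F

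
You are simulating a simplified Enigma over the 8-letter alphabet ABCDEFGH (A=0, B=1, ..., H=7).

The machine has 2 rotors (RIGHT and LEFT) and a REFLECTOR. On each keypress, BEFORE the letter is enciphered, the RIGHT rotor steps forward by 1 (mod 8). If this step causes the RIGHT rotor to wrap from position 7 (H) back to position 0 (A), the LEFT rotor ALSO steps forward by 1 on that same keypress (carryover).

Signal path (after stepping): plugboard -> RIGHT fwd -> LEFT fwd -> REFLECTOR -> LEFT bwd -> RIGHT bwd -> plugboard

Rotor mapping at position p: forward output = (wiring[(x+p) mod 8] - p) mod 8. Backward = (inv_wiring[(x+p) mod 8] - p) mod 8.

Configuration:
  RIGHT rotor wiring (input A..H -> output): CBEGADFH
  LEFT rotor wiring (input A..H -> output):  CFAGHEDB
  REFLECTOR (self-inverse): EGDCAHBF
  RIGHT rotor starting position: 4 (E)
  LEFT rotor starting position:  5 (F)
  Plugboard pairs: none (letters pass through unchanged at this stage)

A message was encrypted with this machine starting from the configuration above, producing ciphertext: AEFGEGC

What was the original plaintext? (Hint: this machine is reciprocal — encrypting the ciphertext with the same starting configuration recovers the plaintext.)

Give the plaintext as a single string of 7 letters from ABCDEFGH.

Answer: GBHACEA

Derivation:
Char 1 ('A'): step: R->5, L=5; A->plug->A->R->G->L->B->refl->G->L'->B->R'->G->plug->G
Char 2 ('E'): step: R->6, L=5; E->plug->E->R->G->L->B->refl->G->L'->B->R'->B->plug->B
Char 3 ('F'): step: R->7, L=5; F->plug->F->R->B->L->G->refl->B->L'->G->R'->H->plug->H
Char 4 ('G'): step: R->0, L->6 (L advanced); G->plug->G->R->F->L->A->refl->E->L'->C->R'->A->plug->A
Char 5 ('E'): step: R->1, L=6; E->plug->E->R->C->L->E->refl->A->L'->F->R'->C->plug->C
Char 6 ('G'): step: R->2, L=6; G->plug->G->R->A->L->F->refl->H->L'->D->R'->E->plug->E
Char 7 ('C'): step: R->3, L=6; C->plug->C->R->A->L->F->refl->H->L'->D->R'->A->plug->A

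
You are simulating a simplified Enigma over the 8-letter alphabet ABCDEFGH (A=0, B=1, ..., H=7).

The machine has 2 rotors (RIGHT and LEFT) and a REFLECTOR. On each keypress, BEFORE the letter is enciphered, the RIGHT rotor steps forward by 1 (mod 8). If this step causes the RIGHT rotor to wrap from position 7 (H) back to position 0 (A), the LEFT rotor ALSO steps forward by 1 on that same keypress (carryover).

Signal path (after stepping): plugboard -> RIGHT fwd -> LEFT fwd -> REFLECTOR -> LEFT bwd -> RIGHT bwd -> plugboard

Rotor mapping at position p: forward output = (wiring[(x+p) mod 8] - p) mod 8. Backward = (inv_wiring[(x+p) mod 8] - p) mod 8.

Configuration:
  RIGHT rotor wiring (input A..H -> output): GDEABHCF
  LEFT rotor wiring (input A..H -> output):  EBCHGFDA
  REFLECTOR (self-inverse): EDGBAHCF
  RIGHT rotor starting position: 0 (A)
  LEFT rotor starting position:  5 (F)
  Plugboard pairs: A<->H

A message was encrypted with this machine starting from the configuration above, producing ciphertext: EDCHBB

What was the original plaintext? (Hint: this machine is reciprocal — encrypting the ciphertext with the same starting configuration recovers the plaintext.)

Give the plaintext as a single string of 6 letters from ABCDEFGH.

Char 1 ('E'): step: R->1, L=5; E->plug->E->R->G->L->C->refl->G->L'->B->R'->F->plug->F
Char 2 ('D'): step: R->2, L=5; D->plug->D->R->F->L->F->refl->H->L'->D->R'->F->plug->F
Char 3 ('C'): step: R->3, L=5; C->plug->C->R->E->L->E->refl->A->L'->A->R'->G->plug->G
Char 4 ('H'): step: R->4, L=5; H->plug->A->R->F->L->F->refl->H->L'->D->R'->B->plug->B
Char 5 ('B'): step: R->5, L=5; B->plug->B->R->F->L->F->refl->H->L'->D->R'->G->plug->G
Char 6 ('B'): step: R->6, L=5; B->plug->B->R->H->L->B->refl->D->L'->C->R'->F->plug->F

Answer: FFGBGF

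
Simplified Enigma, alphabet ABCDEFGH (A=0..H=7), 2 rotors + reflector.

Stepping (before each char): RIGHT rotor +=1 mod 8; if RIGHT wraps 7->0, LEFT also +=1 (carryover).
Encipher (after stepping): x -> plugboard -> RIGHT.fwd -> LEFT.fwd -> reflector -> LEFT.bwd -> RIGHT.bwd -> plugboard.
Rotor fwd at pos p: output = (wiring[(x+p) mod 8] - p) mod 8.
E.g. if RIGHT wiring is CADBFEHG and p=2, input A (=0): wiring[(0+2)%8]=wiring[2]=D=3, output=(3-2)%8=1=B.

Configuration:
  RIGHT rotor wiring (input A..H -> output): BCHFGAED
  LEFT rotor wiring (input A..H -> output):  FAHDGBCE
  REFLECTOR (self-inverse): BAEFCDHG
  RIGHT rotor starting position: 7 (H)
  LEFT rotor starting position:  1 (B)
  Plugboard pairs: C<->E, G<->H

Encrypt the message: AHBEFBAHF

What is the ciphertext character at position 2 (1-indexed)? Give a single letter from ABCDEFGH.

Char 1 ('A'): step: R->0, L->2 (L advanced); A->plug->A->R->B->L->B->refl->A->L'->E->R'->G->plug->H
Char 2 ('H'): step: R->1, L=2; H->plug->G->R->C->L->E->refl->C->L'->F->R'->D->plug->D

D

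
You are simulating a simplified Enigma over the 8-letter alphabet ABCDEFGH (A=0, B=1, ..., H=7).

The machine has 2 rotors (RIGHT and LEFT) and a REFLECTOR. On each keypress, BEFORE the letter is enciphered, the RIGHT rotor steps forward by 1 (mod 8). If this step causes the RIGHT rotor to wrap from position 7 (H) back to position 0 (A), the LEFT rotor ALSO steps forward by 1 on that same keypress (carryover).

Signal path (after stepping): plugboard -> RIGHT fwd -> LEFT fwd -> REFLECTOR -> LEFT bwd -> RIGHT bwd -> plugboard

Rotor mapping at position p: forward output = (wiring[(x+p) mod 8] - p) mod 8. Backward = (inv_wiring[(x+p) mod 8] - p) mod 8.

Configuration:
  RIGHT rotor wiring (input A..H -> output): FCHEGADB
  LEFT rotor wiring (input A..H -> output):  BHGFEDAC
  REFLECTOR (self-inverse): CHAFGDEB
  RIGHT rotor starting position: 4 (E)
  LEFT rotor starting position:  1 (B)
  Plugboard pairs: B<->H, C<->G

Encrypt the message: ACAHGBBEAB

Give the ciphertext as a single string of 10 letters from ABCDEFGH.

Char 1 ('A'): step: R->5, L=1; A->plug->A->R->D->L->D->refl->F->L'->B->R'->H->plug->B
Char 2 ('C'): step: R->6, L=1; C->plug->G->R->A->L->G->refl->E->L'->C->R'->H->plug->B
Char 3 ('A'): step: R->7, L=1; A->plug->A->R->C->L->E->refl->G->L'->A->R'->D->plug->D
Char 4 ('H'): step: R->0, L->2 (L advanced); H->plug->B->R->C->L->C->refl->A->L'->F->R'->A->plug->A
Char 5 ('G'): step: R->1, L=2; G->plug->C->R->D->L->B->refl->H->L'->G->R'->B->plug->H
Char 6 ('B'): step: R->2, L=2; B->plug->H->R->A->L->E->refl->G->L'->E->R'->C->plug->G
Char 7 ('B'): step: R->3, L=2; B->plug->H->R->E->L->G->refl->E->L'->A->R'->D->plug->D
Char 8 ('E'): step: R->4, L=2; E->plug->E->R->B->L->D->refl->F->L'->H->R'->C->plug->G
Char 9 ('A'): step: R->5, L=2; A->plug->A->R->D->L->B->refl->H->L'->G->R'->B->plug->H
Char 10 ('B'): step: R->6, L=2; B->plug->H->R->C->L->C->refl->A->L'->F->R'->A->plug->A

Answer: BBDAHGDGHA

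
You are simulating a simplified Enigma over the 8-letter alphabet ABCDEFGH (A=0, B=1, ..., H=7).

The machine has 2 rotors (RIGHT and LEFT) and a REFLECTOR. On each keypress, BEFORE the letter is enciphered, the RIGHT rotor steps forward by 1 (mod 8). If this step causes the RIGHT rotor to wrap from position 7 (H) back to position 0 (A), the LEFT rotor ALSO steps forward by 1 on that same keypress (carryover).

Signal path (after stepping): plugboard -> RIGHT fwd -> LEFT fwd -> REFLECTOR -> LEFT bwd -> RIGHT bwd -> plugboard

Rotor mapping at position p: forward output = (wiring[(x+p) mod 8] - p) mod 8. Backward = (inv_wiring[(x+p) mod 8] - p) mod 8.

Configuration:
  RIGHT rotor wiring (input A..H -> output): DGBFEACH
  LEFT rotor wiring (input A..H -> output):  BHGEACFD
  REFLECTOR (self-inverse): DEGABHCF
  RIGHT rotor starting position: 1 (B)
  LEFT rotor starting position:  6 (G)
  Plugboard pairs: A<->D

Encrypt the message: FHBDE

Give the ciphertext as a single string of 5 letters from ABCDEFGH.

Char 1 ('F'): step: R->2, L=6; F->plug->F->R->F->L->G->refl->C->L'->G->R'->D->plug->A
Char 2 ('H'): step: R->3, L=6; H->plug->H->R->G->L->C->refl->G->L'->F->R'->C->plug->C
Char 3 ('B'): step: R->4, L=6; B->plug->B->R->E->L->A->refl->D->L'->C->R'->F->plug->F
Char 4 ('D'): step: R->5, L=6; D->plug->A->R->D->L->B->refl->E->L'->H->R'->H->plug->H
Char 5 ('E'): step: R->6, L=6; E->plug->E->R->D->L->B->refl->E->L'->H->R'->F->plug->F

Answer: ACFHF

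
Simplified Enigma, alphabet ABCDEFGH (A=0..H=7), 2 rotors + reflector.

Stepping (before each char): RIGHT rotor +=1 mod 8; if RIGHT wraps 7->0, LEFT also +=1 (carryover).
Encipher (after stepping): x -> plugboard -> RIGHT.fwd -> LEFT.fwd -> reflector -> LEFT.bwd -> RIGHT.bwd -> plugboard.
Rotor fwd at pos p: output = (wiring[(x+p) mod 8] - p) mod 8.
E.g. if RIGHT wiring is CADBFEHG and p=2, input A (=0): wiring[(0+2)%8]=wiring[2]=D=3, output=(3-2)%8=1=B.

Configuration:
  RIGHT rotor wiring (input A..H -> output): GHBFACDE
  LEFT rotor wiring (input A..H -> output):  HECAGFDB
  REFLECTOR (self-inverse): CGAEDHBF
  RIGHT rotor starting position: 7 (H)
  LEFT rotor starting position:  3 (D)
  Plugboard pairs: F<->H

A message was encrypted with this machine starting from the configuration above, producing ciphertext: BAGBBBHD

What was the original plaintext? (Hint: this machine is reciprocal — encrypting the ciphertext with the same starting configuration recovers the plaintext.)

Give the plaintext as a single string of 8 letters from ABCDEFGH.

Char 1 ('B'): step: R->0, L->4 (L advanced); B->plug->B->R->H->L->E->refl->D->L'->E->R'->H->plug->F
Char 2 ('A'): step: R->1, L=4; A->plug->A->R->G->L->G->refl->B->L'->B->R'->E->plug->E
Char 3 ('G'): step: R->2, L=4; G->plug->G->R->E->L->D->refl->E->L'->H->R'->A->plug->A
Char 4 ('B'): step: R->3, L=4; B->plug->B->R->F->L->A->refl->C->L'->A->R'->D->plug->D
Char 5 ('B'): step: R->4, L=4; B->plug->B->R->G->L->G->refl->B->L'->B->R'->H->plug->F
Char 6 ('B'): step: R->5, L=4; B->plug->B->R->G->L->G->refl->B->L'->B->R'->D->plug->D
Char 7 ('H'): step: R->6, L=4; H->plug->F->R->H->L->E->refl->D->L'->E->R'->H->plug->F
Char 8 ('D'): step: R->7, L=4; D->plug->D->R->C->L->H->refl->F->L'->D->R'->G->plug->G

Answer: FEADFDFG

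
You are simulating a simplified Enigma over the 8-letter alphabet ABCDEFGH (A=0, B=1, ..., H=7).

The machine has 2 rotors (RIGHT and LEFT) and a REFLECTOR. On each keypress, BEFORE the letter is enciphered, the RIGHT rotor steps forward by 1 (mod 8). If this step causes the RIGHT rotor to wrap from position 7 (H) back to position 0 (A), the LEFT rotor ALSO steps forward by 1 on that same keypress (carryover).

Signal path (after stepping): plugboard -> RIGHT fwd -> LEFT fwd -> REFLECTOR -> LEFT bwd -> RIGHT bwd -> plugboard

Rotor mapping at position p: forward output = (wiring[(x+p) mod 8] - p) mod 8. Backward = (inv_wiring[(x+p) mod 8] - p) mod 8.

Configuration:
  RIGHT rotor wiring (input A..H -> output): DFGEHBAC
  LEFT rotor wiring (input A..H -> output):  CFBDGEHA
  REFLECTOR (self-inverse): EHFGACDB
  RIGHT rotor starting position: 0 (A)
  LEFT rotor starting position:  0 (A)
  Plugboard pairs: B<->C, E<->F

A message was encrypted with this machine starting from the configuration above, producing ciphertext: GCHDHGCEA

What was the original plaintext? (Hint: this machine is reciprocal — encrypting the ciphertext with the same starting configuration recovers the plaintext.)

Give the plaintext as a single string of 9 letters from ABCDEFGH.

Answer: FFCGDFAGC

Derivation:
Char 1 ('G'): step: R->1, L=0; G->plug->G->R->B->L->F->refl->C->L'->A->R'->E->plug->F
Char 2 ('C'): step: R->2, L=0; C->plug->B->R->C->L->B->refl->H->L'->G->R'->E->plug->F
Char 3 ('H'): step: R->3, L=0; H->plug->H->R->D->L->D->refl->G->L'->E->R'->B->plug->C
Char 4 ('D'): step: R->4, L=0; D->plug->D->R->G->L->H->refl->B->L'->C->R'->G->plug->G
Char 5 ('H'): step: R->5, L=0; H->plug->H->R->C->L->B->refl->H->L'->G->R'->D->plug->D
Char 6 ('G'): step: R->6, L=0; G->plug->G->R->B->L->F->refl->C->L'->A->R'->E->plug->F
Char 7 ('C'): step: R->7, L=0; C->plug->B->R->E->L->G->refl->D->L'->D->R'->A->plug->A
Char 8 ('E'): step: R->0, L->1 (L advanced); E->plug->F->R->B->L->A->refl->E->L'->A->R'->G->plug->G
Char 9 ('A'): step: R->1, L=1; A->plug->A->R->E->L->D->refl->G->L'->F->R'->B->plug->C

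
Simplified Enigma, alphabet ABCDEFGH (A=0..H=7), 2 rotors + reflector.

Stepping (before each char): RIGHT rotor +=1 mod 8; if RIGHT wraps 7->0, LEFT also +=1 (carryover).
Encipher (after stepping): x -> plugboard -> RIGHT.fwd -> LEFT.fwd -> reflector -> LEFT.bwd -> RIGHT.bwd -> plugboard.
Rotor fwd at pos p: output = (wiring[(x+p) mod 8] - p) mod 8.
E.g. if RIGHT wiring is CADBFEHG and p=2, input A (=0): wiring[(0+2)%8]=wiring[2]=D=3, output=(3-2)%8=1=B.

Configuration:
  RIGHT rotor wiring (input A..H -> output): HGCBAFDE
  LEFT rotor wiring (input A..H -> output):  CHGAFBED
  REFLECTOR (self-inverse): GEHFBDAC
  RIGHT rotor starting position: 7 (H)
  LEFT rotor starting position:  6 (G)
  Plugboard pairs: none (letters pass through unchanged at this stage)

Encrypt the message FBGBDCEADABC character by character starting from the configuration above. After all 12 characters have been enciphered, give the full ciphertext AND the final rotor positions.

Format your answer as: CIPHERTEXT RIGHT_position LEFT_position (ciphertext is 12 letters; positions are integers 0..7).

Char 1 ('F'): step: R->0, L->7 (L advanced); F->plug->F->R->F->L->G->refl->A->L'->C->R'->C->plug->C
Char 2 ('B'): step: R->1, L=7; B->plug->B->R->B->L->D->refl->F->L'->H->R'->D->plug->D
Char 3 ('G'): step: R->2, L=7; G->plug->G->R->F->L->G->refl->A->L'->C->R'->F->plug->F
Char 4 ('B'): step: R->3, L=7; B->plug->B->R->F->L->G->refl->A->L'->C->R'->C->plug->C
Char 5 ('D'): step: R->4, L=7; D->plug->D->R->A->L->E->refl->B->L'->E->R'->A->plug->A
Char 6 ('C'): step: R->5, L=7; C->plug->C->R->H->L->F->refl->D->L'->B->R'->E->plug->E
Char 7 ('E'): step: R->6, L=7; E->plug->E->R->E->L->B->refl->E->L'->A->R'->D->plug->D
Char 8 ('A'): step: R->7, L=7; A->plug->A->R->F->L->G->refl->A->L'->C->R'->E->plug->E
Char 9 ('D'): step: R->0, L->0 (L advanced); D->plug->D->R->B->L->H->refl->C->L'->A->R'->E->plug->E
Char 10 ('A'): step: R->1, L=0; A->plug->A->R->F->L->B->refl->E->L'->G->R'->H->plug->H
Char 11 ('B'): step: R->2, L=0; B->plug->B->R->H->L->D->refl->F->L'->E->R'->H->plug->H
Char 12 ('C'): step: R->3, L=0; C->plug->C->R->C->L->G->refl->A->L'->D->R'->G->plug->G
Final: ciphertext=CDFCAEDEEHHG, RIGHT=3, LEFT=0

Answer: CDFCAEDEEHHG 3 0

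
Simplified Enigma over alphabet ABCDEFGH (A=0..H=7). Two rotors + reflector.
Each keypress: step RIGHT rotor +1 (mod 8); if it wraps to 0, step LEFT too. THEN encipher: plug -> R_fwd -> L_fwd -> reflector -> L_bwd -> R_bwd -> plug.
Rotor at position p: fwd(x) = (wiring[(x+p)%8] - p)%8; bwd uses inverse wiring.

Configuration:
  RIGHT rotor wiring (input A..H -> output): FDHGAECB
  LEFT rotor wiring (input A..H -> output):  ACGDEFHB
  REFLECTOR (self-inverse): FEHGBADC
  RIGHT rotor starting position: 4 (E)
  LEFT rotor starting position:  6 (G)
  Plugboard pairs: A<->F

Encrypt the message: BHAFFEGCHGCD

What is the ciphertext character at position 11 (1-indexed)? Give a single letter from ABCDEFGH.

Char 1 ('B'): step: R->5, L=6; B->plug->B->R->F->L->F->refl->A->L'->E->R'->C->plug->C
Char 2 ('H'): step: R->6, L=6; H->plug->H->R->G->L->G->refl->D->L'->B->R'->E->plug->E
Char 3 ('A'): step: R->7, L=6; A->plug->F->R->B->L->D->refl->G->L'->G->R'->B->plug->B
Char 4 ('F'): step: R->0, L->7 (L advanced); F->plug->A->R->F->L->F->refl->A->L'->H->R'->C->plug->C
Char 5 ('F'): step: R->1, L=7; F->plug->A->R->C->L->D->refl->G->L'->G->R'->B->plug->B
Char 6 ('E'): step: R->2, L=7; E->plug->E->R->A->L->C->refl->H->L'->D->R'->G->plug->G
Char 7 ('G'): step: R->3, L=7; G->plug->G->R->A->L->C->refl->H->L'->D->R'->A->plug->F
Char 8 ('C'): step: R->4, L=7; C->plug->C->R->G->L->G->refl->D->L'->C->R'->H->plug->H
Char 9 ('H'): step: R->5, L=7; H->plug->H->R->D->L->H->refl->C->L'->A->R'->D->plug->D
Char 10 ('G'): step: R->6, L=7; G->plug->G->R->C->L->D->refl->G->L'->G->R'->H->plug->H
Char 11 ('C'): step: R->7, L=7; C->plug->C->R->E->L->E->refl->B->L'->B->R'->F->plug->A

A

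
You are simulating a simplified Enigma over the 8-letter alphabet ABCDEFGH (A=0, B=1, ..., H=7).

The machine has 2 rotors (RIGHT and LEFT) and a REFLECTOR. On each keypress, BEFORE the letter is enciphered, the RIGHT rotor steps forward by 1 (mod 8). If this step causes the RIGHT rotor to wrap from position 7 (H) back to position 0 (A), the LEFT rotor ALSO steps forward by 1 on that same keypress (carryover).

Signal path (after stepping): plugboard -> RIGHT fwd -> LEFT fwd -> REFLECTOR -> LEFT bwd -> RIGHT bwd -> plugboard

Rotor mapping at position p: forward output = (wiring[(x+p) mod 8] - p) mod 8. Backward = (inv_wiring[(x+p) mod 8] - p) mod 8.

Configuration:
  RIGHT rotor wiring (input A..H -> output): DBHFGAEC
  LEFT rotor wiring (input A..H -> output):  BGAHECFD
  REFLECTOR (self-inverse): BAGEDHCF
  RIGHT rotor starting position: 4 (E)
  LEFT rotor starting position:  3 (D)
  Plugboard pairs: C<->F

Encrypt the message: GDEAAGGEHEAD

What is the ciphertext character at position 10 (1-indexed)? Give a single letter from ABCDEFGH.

Char 1 ('G'): step: R->5, L=3; G->plug->G->R->A->L->E->refl->D->L'->G->R'->D->plug->D
Char 2 ('D'): step: R->6, L=3; D->plug->D->R->D->L->C->refl->G->L'->F->R'->C->plug->F
Char 3 ('E'): step: R->7, L=3; E->plug->E->R->G->L->D->refl->E->L'->A->R'->D->plug->D
Char 4 ('A'): step: R->0, L->4 (L advanced); A->plug->A->R->D->L->H->refl->F->L'->E->R'->G->plug->G
Char 5 ('A'): step: R->1, L=4; A->plug->A->R->A->L->A->refl->B->L'->C->R'->H->plug->H
Char 6 ('G'): step: R->2, L=4; G->plug->G->R->B->L->G->refl->C->L'->F->R'->A->plug->A
Char 7 ('G'): step: R->3, L=4; G->plug->G->R->G->L->E->refl->D->L'->H->R'->E->plug->E
Char 8 ('E'): step: R->4, L=4; E->plug->E->R->H->L->D->refl->E->L'->G->R'->D->plug->D
Char 9 ('H'): step: R->5, L=4; H->plug->H->R->B->L->G->refl->C->L'->F->R'->C->plug->F
Char 10 ('E'): step: R->6, L=4; E->plug->E->R->B->L->G->refl->C->L'->F->R'->C->plug->F

F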